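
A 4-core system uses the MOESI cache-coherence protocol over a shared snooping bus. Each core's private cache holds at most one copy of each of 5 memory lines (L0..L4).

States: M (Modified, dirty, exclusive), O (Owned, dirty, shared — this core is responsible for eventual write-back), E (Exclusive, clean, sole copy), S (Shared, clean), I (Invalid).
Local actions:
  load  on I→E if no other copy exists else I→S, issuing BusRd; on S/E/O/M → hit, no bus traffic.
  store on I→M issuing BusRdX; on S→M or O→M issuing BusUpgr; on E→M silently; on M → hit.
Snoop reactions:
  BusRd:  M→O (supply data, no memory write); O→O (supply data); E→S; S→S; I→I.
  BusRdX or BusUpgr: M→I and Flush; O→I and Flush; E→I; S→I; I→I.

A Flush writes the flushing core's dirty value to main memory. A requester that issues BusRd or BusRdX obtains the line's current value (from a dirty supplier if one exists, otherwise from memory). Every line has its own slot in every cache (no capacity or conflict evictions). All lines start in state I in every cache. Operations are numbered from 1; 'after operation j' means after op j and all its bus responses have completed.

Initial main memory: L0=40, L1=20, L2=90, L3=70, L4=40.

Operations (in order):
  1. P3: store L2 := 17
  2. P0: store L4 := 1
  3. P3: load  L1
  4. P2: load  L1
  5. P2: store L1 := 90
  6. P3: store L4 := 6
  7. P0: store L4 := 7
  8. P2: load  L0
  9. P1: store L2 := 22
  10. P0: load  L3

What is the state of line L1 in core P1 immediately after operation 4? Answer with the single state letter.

state = I

[1] P3: store L2 := 17 | P0:I, P1:I, P2:I, P3:M(17) | bus: BusRdX
[2] P0: store L4 := 1 | P0:M(1), P1:I, P2:I, P3:I | bus: BusRdX
[3] P3: load  L1 | P0:I, P1:I, P2:I, P3:E(20) | bus: BusRd
[4] P2: load  L1 | P0:I, P1:I, P2:S(20), P3:S(20) | bus: BusRd
[5] P2: store L1 := 90 | P0:I, P1:I, P2:M(90), P3:I | bus: BusUpgr
[6] P3: store L4 := 6 | P0:I, P1:I, P2:I, P3:M(6) | bus: BusRdX,Flush
[7] P0: store L4 := 7 | P0:M(7), P1:I, P2:I, P3:I | bus: BusRdX,Flush
[8] P2: load  L0 | P0:I, P1:I, P2:E(40), P3:I | bus: BusRd
[9] P1: store L2 := 22 | P0:I, P1:M(22), P2:I, P3:I | bus: BusRdX,Flush
[10] P0: load  L3 | P0:E(70), P1:I, P2:I, P3:I | bus: BusRd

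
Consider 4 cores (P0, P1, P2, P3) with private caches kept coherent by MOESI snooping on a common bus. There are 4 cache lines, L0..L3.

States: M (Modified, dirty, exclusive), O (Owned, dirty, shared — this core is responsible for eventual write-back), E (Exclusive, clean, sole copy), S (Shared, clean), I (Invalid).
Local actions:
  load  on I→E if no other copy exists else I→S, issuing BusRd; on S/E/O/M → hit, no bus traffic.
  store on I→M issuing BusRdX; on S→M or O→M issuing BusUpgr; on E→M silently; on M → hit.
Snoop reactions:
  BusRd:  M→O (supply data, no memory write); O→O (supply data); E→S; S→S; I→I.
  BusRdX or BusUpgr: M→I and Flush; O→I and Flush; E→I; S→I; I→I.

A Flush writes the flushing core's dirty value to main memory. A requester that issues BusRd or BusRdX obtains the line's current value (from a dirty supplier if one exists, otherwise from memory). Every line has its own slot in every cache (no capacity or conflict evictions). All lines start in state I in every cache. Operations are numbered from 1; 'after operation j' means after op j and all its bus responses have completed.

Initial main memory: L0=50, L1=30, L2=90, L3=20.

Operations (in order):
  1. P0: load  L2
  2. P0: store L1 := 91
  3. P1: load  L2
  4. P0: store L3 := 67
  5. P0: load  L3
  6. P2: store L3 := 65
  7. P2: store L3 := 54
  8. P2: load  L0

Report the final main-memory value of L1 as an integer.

[1] P0: load  L2 | P0:E(90), P1:I, P2:I, P3:I | bus: BusRd
[2] P0: store L1 := 91 | P0:M(91), P1:I, P2:I, P3:I | bus: BusRdX
[3] P1: load  L2 | P0:S(90), P1:S(90), P2:I, P3:I | bus: BusRd
[4] P0: store L3 := 67 | P0:M(67), P1:I, P2:I, P3:I | bus: BusRdX
[5] P0: load  L3 | P0:M(67), P1:I, P2:I, P3:I | bus: none
[6] P2: store L3 := 65 | P0:I, P1:I, P2:M(65), P3:I | bus: BusRdX,Flush
[7] P2: store L3 := 54 | P0:I, P1:I, P2:M(54), P3:I | bus: none
[8] P2: load  L0 | P0:I, P1:I, P2:E(50), P3:I | bus: BusRd

memory[L1] = 30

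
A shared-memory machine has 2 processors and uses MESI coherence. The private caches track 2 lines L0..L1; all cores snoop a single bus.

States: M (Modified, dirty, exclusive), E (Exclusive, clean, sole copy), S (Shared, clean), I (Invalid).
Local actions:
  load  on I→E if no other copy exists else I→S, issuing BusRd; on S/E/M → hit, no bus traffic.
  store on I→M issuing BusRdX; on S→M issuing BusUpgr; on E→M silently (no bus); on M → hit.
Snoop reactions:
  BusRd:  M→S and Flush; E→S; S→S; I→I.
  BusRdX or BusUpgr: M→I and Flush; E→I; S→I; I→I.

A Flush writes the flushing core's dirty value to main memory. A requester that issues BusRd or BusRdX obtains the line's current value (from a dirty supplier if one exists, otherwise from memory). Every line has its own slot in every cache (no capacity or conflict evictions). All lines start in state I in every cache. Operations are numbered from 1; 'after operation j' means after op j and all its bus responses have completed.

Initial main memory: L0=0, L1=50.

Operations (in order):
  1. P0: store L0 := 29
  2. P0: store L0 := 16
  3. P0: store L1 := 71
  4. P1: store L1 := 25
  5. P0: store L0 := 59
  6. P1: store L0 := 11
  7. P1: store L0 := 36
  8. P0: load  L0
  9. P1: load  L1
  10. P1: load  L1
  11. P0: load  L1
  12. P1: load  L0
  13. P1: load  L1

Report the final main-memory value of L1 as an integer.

[1] P0: store L0 := 29 | P0:M(29), P1:I | bus: BusRdX
[2] P0: store L0 := 16 | P0:M(16), P1:I | bus: none
[3] P0: store L1 := 71 | P0:M(71), P1:I | bus: BusRdX
[4] P1: store L1 := 25 | P0:I, P1:M(25) | bus: BusRdX,Flush
[5] P0: store L0 := 59 | P0:M(59), P1:I | bus: none
[6] P1: store L0 := 11 | P0:I, P1:M(11) | bus: BusRdX,Flush
[7] P1: store L0 := 36 | P0:I, P1:M(36) | bus: none
[8] P0: load  L0 | P0:S(36), P1:S(36) | bus: BusRd,Flush
[9] P1: load  L1 | P0:I, P1:M(25) | bus: none
[10] P1: load  L1 | P0:I, P1:M(25) | bus: none
[11] P0: load  L1 | P0:S(25), P1:S(25) | bus: BusRd,Flush
[12] P1: load  L0 | P0:S(36), P1:S(36) | bus: none
[13] P1: load  L1 | P0:S(25), P1:S(25) | bus: none

memory[L1] = 25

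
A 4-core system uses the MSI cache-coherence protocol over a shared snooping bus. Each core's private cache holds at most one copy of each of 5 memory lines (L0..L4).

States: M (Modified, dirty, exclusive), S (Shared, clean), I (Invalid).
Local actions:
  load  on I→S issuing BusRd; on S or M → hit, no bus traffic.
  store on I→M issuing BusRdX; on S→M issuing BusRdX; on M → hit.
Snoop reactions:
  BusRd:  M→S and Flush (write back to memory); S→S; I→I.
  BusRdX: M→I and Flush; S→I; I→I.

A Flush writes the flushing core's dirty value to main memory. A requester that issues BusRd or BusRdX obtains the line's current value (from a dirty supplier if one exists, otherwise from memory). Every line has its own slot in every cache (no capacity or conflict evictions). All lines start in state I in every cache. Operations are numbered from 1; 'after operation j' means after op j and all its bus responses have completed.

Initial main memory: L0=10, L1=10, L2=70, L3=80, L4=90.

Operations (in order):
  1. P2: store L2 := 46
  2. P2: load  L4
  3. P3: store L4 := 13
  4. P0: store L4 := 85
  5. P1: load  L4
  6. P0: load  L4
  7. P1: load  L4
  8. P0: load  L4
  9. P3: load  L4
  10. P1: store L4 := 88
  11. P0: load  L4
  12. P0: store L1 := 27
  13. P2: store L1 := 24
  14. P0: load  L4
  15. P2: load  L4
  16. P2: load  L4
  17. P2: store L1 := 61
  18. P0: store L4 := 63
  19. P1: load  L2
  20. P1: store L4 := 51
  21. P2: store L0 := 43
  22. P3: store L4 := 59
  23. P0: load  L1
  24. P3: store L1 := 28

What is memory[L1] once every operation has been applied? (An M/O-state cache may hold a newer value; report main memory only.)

[1] P2: store L2 := 46 | P0:I, P1:I, P2:M(46), P3:I | bus: BusRdX
[2] P2: load  L4 | P0:I, P1:I, P2:S(90), P3:I | bus: BusRd
[3] P3: store L4 := 13 | P0:I, P1:I, P2:I, P3:M(13) | bus: BusRdX
[4] P0: store L4 := 85 | P0:M(85), P1:I, P2:I, P3:I | bus: BusRdX,Flush
[5] P1: load  L4 | P0:S(85), P1:S(85), P2:I, P3:I | bus: BusRd,Flush
[6] P0: load  L4 | P0:S(85), P1:S(85), P2:I, P3:I | bus: none
[7] P1: load  L4 | P0:S(85), P1:S(85), P2:I, P3:I | bus: none
[8] P0: load  L4 | P0:S(85), P1:S(85), P2:I, P3:I | bus: none
[9] P3: load  L4 | P0:S(85), P1:S(85), P2:I, P3:S(85) | bus: BusRd
[10] P1: store L4 := 88 | P0:I, P1:M(88), P2:I, P3:I | bus: BusRdX
[11] P0: load  L4 | P0:S(88), P1:S(88), P2:I, P3:I | bus: BusRd,Flush
[12] P0: store L1 := 27 | P0:M(27), P1:I, P2:I, P3:I | bus: BusRdX
[13] P2: store L1 := 24 | P0:I, P1:I, P2:M(24), P3:I | bus: BusRdX,Flush
[14] P0: load  L4 | P0:S(88), P1:S(88), P2:I, P3:I | bus: none
[15] P2: load  L4 | P0:S(88), P1:S(88), P2:S(88), P3:I | bus: BusRd
[16] P2: load  L4 | P0:S(88), P1:S(88), P2:S(88), P3:I | bus: none
[17] P2: store L1 := 61 | P0:I, P1:I, P2:M(61), P3:I | bus: none
[18] P0: store L4 := 63 | P0:M(63), P1:I, P2:I, P3:I | bus: BusRdX
[19] P1: load  L2 | P0:I, P1:S(46), P2:S(46), P3:I | bus: BusRd,Flush
[20] P1: store L4 := 51 | P0:I, P1:M(51), P2:I, P3:I | bus: BusRdX,Flush
[21] P2: store L0 := 43 | P0:I, P1:I, P2:M(43), P3:I | bus: BusRdX
[22] P3: store L4 := 59 | P0:I, P1:I, P2:I, P3:M(59) | bus: BusRdX,Flush
[23] P0: load  L1 | P0:S(61), P1:I, P2:S(61), P3:I | bus: BusRd,Flush
[24] P3: store L1 := 28 | P0:I, P1:I, P2:I, P3:M(28) | bus: BusRdX

memory[L1] = 61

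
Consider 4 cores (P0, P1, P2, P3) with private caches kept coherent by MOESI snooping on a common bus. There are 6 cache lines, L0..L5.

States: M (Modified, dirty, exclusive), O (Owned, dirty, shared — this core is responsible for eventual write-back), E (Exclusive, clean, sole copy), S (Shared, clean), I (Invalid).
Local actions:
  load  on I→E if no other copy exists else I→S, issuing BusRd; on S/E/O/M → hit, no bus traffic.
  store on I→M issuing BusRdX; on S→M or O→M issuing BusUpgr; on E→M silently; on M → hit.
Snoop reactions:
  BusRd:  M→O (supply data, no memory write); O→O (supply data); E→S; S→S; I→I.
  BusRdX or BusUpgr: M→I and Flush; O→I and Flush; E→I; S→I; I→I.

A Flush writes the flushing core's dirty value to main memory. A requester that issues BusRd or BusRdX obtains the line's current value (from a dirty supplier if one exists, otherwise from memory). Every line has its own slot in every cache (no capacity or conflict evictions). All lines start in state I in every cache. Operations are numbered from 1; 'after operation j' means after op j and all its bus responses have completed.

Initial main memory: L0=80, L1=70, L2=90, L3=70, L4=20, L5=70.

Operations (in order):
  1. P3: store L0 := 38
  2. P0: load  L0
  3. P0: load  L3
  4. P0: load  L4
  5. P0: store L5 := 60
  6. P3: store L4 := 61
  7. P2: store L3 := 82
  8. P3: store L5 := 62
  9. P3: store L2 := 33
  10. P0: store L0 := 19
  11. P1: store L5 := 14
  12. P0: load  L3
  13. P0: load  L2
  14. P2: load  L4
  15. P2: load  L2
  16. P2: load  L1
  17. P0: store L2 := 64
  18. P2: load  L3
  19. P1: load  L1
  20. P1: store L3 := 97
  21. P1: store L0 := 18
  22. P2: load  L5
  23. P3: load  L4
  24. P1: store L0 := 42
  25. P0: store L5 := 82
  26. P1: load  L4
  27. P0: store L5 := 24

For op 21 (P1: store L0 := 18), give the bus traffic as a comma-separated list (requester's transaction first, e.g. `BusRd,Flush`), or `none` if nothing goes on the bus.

bus = BusRdX,Flush

1. P3: store L0 := 38  bus=[BusRdX]  L0: P0=I P1=I P2=I P3=M  mem[L0]=80
2. P0: load  L0  bus=[BusRd]  L0: P0=S P1=I P2=I P3=O  mem[L0]=80
3. P0: load  L3  bus=[BusRd]  L3: P0=E P1=I P2=I P3=I  mem[L3]=70
4. P0: load  L4  bus=[BusRd]  L4: P0=E P1=I P2=I P3=I  mem[L4]=20
5. P0: store L5 := 60  bus=[BusRdX]  L5: P0=M P1=I P2=I P3=I  mem[L5]=70
6. P3: store L4 := 61  bus=[BusRdX]  L4: P0=I P1=I P2=I P3=M  mem[L4]=20
7. P2: store L3 := 82  bus=[BusRdX]  L3: P0=I P1=I P2=M P3=I  mem[L3]=70
8. P3: store L5 := 62  bus=[BusRdX,Flush]  L5: P0=I P1=I P2=I P3=M  mem[L5]=60
9. P3: store L2 := 33  bus=[BusRdX]  L2: P0=I P1=I P2=I P3=M  mem[L2]=90
10. P0: store L0 := 19  bus=[BusUpgr,Flush]  L0: P0=M P1=I P2=I P3=I  mem[L0]=38
11. P1: store L5 := 14  bus=[BusRdX,Flush]  L5: P0=I P1=M P2=I P3=I  mem[L5]=62
12. P0: load  L3  bus=[BusRd]  L3: P0=S P1=I P2=O P3=I  mem[L3]=70
13. P0: load  L2  bus=[BusRd]  L2: P0=S P1=I P2=I P3=O  mem[L2]=90
14. P2: load  L4  bus=[BusRd]  L4: P0=I P1=I P2=S P3=O  mem[L4]=20
15. P2: load  L2  bus=[BusRd]  L2: P0=S P1=I P2=S P3=O  mem[L2]=90
16. P2: load  L1  bus=[BusRd]  L1: P0=I P1=I P2=E P3=I  mem[L1]=70
17. P0: store L2 := 64  bus=[BusUpgr,Flush]  L2: P0=M P1=I P2=I P3=I  mem[L2]=33
18. P2: load  L3  bus=[-]  L3: P0=S P1=I P2=O P3=I  mem[L3]=70
19. P1: load  L1  bus=[BusRd]  L1: P0=I P1=S P2=S P3=I  mem[L1]=70
20. P1: store L3 := 97  bus=[BusRdX,Flush]  L3: P0=I P1=M P2=I P3=I  mem[L3]=82
21. P1: store L0 := 18  bus=[BusRdX,Flush]  L0: P0=I P1=M P2=I P3=I  mem[L0]=19
22. P2: load  L5  bus=[BusRd]  L5: P0=I P1=O P2=S P3=I  mem[L5]=62
23. P3: load  L4  bus=[-]  L4: P0=I P1=I P2=S P3=O  mem[L4]=20
24. P1: store L0 := 42  bus=[-]  L0: P0=I P1=M P2=I P3=I  mem[L0]=19
25. P0: store L5 := 82  bus=[BusRdX,Flush]  L5: P0=M P1=I P2=I P3=I  mem[L5]=14
26. P1: load  L4  bus=[BusRd]  L4: P0=I P1=S P2=S P3=O  mem[L4]=20
27. P0: store L5 := 24  bus=[-]  L5: P0=M P1=I P2=I P3=I  mem[L5]=14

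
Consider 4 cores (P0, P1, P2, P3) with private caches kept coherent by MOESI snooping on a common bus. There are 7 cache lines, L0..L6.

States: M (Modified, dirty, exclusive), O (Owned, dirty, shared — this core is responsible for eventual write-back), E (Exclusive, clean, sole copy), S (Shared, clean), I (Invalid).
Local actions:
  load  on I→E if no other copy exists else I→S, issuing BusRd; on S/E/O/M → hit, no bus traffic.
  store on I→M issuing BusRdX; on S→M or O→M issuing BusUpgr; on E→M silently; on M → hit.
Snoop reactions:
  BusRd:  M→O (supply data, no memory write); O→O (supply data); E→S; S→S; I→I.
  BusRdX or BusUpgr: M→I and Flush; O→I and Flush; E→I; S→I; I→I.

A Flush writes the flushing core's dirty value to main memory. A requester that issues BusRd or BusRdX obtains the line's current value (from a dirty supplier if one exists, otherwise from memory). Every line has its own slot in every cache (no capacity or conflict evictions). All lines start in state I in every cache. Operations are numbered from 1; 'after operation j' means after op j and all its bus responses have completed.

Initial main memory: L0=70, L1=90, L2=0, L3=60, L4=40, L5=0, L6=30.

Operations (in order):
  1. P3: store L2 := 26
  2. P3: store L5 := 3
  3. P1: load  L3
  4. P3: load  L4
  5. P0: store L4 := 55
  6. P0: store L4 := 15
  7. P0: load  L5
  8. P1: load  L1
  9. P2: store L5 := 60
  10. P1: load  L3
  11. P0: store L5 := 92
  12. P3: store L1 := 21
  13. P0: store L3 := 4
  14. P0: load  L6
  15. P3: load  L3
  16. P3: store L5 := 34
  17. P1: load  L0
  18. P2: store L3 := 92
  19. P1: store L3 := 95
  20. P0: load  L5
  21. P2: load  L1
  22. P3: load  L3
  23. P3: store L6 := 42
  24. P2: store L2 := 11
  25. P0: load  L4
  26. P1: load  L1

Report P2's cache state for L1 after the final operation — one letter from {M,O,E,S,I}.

step 1: P3: store L2 := 26  ⟶  IIIM  (L2)  txn=BusRdX  M[L2]=0
step 2: P3: store L5 := 3  ⟶  IIIM  (L5)  txn=BusRdX  M[L5]=0
step 3: P1: load  L3  ⟶  IEII  (L3)  txn=BusRd  M[L3]=60
step 4: P3: load  L4  ⟶  IIIE  (L4)  txn=BusRd  M[L4]=40
step 5: P0: store L4 := 55  ⟶  MIII  (L4)  txn=BusRdX  M[L4]=40
step 6: P0: store L4 := 15  ⟶  MIII  (L4)  txn=∅  M[L4]=40
step 7: P0: load  L5  ⟶  SIIO  (L5)  txn=BusRd  M[L5]=0
step 8: P1: load  L1  ⟶  IEII  (L1)  txn=BusRd  M[L1]=90
step 9: P2: store L5 := 60  ⟶  IIMI  (L5)  txn=BusRdX+Flush  M[L5]=3
step 10: P1: load  L3  ⟶  IEII  (L3)  txn=∅  M[L3]=60
step 11: P0: store L5 := 92  ⟶  MIII  (L5)  txn=BusRdX+Flush  M[L5]=60
step 12: P3: store L1 := 21  ⟶  IIIM  (L1)  txn=BusRdX  M[L1]=90
step 13: P0: store L3 := 4  ⟶  MIII  (L3)  txn=BusRdX  M[L3]=60
step 14: P0: load  L6  ⟶  EIII  (L6)  txn=BusRd  M[L6]=30
step 15: P3: load  L3  ⟶  OIIS  (L3)  txn=BusRd  M[L3]=60
step 16: P3: store L5 := 34  ⟶  IIIM  (L5)  txn=BusRdX+Flush  M[L5]=92
step 17: P1: load  L0  ⟶  IEII  (L0)  txn=BusRd  M[L0]=70
step 18: P2: store L3 := 92  ⟶  IIMI  (L3)  txn=BusRdX+Flush  M[L3]=4
step 19: P1: store L3 := 95  ⟶  IMII  (L3)  txn=BusRdX+Flush  M[L3]=92
step 20: P0: load  L5  ⟶  SIIO  (L5)  txn=BusRd  M[L5]=92
step 21: P2: load  L1  ⟶  IISO  (L1)  txn=BusRd  M[L1]=90
step 22: P3: load  L3  ⟶  IOIS  (L3)  txn=BusRd  M[L3]=92
step 23: P3: store L6 := 42  ⟶  IIIM  (L6)  txn=BusRdX  M[L6]=30
step 24: P2: store L2 := 11  ⟶  IIMI  (L2)  txn=BusRdX+Flush  M[L2]=26
step 25: P0: load  L4  ⟶  MIII  (L4)  txn=∅  M[L4]=40
step 26: P1: load  L1  ⟶  ISSO  (L1)  txn=BusRd  M[L1]=90

state = S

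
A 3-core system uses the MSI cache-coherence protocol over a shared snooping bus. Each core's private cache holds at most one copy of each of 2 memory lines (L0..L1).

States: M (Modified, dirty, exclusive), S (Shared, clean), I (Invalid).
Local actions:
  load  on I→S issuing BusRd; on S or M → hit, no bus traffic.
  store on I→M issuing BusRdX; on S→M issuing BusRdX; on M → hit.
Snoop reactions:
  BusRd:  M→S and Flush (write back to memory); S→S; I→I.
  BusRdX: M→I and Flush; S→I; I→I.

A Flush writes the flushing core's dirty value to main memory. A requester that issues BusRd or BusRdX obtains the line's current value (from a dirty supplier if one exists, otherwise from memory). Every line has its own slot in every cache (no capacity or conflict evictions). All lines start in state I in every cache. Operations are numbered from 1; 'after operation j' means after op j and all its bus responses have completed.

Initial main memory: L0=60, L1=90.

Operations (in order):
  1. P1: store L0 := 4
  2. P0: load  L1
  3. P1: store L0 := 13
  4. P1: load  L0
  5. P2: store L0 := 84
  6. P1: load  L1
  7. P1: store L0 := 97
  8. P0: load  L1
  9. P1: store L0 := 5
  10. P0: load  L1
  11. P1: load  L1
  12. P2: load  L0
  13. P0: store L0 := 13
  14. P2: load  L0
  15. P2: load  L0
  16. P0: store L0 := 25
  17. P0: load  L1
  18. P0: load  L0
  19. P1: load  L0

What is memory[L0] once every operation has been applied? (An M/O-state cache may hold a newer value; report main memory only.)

memory[L0] = 25

step 1: P1: store L0 := 4  ⟶  IMI  (L0)  txn=BusRdX  M[L0]=60
step 2: P0: load  L1  ⟶  SII  (L1)  txn=BusRd  M[L1]=90
step 3: P1: store L0 := 13  ⟶  IMI  (L0)  txn=∅  M[L0]=60
step 4: P1: load  L0  ⟶  IMI  (L0)  txn=∅  M[L0]=60
step 5: P2: store L0 := 84  ⟶  IIM  (L0)  txn=BusRdX+Flush  M[L0]=13
step 6: P1: load  L1  ⟶  SSI  (L1)  txn=BusRd  M[L1]=90
step 7: P1: store L0 := 97  ⟶  IMI  (L0)  txn=BusRdX+Flush  M[L0]=84
step 8: P0: load  L1  ⟶  SSI  (L1)  txn=∅  M[L1]=90
step 9: P1: store L0 := 5  ⟶  IMI  (L0)  txn=∅  M[L0]=84
step 10: P0: load  L1  ⟶  SSI  (L1)  txn=∅  M[L1]=90
step 11: P1: load  L1  ⟶  SSI  (L1)  txn=∅  M[L1]=90
step 12: P2: load  L0  ⟶  ISS  (L0)  txn=BusRd+Flush  M[L0]=5
step 13: P0: store L0 := 13  ⟶  MII  (L0)  txn=BusRdX  M[L0]=5
step 14: P2: load  L0  ⟶  SIS  (L0)  txn=BusRd+Flush  M[L0]=13
step 15: P2: load  L0  ⟶  SIS  (L0)  txn=∅  M[L0]=13
step 16: P0: store L0 := 25  ⟶  MII  (L0)  txn=BusRdX  M[L0]=13
step 17: P0: load  L1  ⟶  SSI  (L1)  txn=∅  M[L1]=90
step 18: P0: load  L0  ⟶  MII  (L0)  txn=∅  M[L0]=13
step 19: P1: load  L0  ⟶  SSI  (L0)  txn=BusRd+Flush  M[L0]=25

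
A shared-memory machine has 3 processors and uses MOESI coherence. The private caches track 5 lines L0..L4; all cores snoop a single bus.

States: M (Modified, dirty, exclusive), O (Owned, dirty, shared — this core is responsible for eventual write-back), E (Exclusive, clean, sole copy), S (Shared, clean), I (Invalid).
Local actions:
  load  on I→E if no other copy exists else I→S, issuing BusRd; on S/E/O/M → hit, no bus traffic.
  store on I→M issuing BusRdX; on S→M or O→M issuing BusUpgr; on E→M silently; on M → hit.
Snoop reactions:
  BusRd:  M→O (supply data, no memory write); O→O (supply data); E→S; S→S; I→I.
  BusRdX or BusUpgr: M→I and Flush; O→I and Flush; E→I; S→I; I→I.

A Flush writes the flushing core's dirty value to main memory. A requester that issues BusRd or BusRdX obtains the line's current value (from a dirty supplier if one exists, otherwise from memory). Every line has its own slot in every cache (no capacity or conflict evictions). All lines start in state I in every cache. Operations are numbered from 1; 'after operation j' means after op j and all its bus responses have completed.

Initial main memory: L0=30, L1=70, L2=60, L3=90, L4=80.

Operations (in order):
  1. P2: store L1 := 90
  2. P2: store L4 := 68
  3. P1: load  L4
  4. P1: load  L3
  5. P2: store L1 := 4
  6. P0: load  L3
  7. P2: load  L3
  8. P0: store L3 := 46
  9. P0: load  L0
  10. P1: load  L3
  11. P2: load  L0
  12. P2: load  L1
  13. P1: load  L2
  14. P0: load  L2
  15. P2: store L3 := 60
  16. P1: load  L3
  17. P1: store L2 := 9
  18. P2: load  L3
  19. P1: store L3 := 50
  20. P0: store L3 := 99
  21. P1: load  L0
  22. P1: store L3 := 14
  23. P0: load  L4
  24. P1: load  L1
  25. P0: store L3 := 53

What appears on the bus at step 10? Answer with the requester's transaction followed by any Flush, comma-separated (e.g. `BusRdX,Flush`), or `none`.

  op1 P2: store L1 := 90 → I/I/M on L1; bus BusRdX; mem=70
  op2 P2: store L4 := 68 → I/I/M on L4; bus BusRdX; mem=80
  op3 P1: load  L4 → I/S/O on L4; bus BusRd; mem=80
  op4 P1: load  L3 → I/E/I on L3; bus BusRd; mem=90
  op5 P2: store L1 := 4 → I/I/M on L1; bus (none); mem=70
  op6 P0: load  L3 → S/S/I on L3; bus BusRd; mem=90
  op7 P2: load  L3 → S/S/S on L3; bus BusRd; mem=90
  op8 P0: store L3 := 46 → M/I/I on L3; bus BusUpgr; mem=90
  op9 P0: load  L0 → E/I/I on L0; bus BusRd; mem=30
  op10 P1: load  L3 → O/S/I on L3; bus BusRd; mem=90
  op11 P2: load  L0 → S/I/S on L0; bus BusRd; mem=30
  op12 P2: load  L1 → I/I/M on L1; bus (none); mem=70
  op13 P1: load  L2 → I/E/I on L2; bus BusRd; mem=60
  op14 P0: load  L2 → S/S/I on L2; bus BusRd; mem=60
  op15 P2: store L3 := 60 → I/I/M on L3; bus BusRdX Flush; mem=46
  op16 P1: load  L3 → I/S/O on L3; bus BusRd; mem=46
  op17 P1: store L2 := 9 → I/M/I on L2; bus BusUpgr; mem=60
  op18 P2: load  L3 → I/S/O on L3; bus (none); mem=46
  op19 P1: store L3 := 50 → I/M/I on L3; bus BusUpgr Flush; mem=60
  op20 P0: store L3 := 99 → M/I/I on L3; bus BusRdX Flush; mem=50
  op21 P1: load  L0 → S/S/S on L0; bus BusRd; mem=30
  op22 P1: store L3 := 14 → I/M/I on L3; bus BusRdX Flush; mem=99
  op23 P0: load  L4 → S/S/O on L4; bus BusRd; mem=80
  op24 P1: load  L1 → I/S/O on L1; bus BusRd; mem=70
  op25 P0: store L3 := 53 → M/I/I on L3; bus BusRdX Flush; mem=14

bus = BusRd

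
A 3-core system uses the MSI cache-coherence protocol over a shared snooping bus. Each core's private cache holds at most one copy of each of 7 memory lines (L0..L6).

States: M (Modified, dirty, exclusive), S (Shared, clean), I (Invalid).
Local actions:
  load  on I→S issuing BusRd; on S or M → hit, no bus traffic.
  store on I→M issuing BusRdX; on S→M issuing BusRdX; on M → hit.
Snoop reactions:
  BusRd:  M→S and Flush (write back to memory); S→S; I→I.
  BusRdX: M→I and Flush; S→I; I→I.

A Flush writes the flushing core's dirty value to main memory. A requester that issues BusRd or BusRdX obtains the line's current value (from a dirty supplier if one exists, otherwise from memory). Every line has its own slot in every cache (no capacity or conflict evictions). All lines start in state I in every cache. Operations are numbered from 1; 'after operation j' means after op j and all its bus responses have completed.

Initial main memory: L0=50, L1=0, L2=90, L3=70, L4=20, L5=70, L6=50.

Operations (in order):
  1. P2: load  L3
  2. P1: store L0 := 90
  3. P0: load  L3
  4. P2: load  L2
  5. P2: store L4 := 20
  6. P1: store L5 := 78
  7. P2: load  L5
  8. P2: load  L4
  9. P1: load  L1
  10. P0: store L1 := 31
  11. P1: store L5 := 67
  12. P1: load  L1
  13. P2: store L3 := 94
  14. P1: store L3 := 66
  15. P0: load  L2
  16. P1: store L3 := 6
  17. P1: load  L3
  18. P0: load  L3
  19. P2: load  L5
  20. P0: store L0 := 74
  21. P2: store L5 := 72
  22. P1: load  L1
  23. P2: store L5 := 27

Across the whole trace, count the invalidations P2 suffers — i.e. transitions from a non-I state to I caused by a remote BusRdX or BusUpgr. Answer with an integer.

invalidations = 2

step 1: P2: load  L3  ⟶  IIS  (L3)  txn=BusRd  M[L3]=70
step 2: P1: store L0 := 90  ⟶  IMI  (L0)  txn=BusRdX  M[L0]=50
step 3: P0: load  L3  ⟶  SIS  (L3)  txn=BusRd  M[L3]=70
step 4: P2: load  L2  ⟶  IIS  (L2)  txn=BusRd  M[L2]=90
step 5: P2: store L4 := 20  ⟶  IIM  (L4)  txn=BusRdX  M[L4]=20
step 6: P1: store L5 := 78  ⟶  IMI  (L5)  txn=BusRdX  M[L5]=70
step 7: P2: load  L5  ⟶  ISS  (L5)  txn=BusRd+Flush  M[L5]=78
step 8: P2: load  L4  ⟶  IIM  (L4)  txn=∅  M[L4]=20
step 9: P1: load  L1  ⟶  ISI  (L1)  txn=BusRd  M[L1]=0
step 10: P0: store L1 := 31  ⟶  MII  (L1)  txn=BusRdX  M[L1]=0
step 11: P1: store L5 := 67  ⟶  IMI  (L5)  txn=BusRdX  M[L5]=78
step 12: P1: load  L1  ⟶  SSI  (L1)  txn=BusRd+Flush  M[L1]=31
step 13: P2: store L3 := 94  ⟶  IIM  (L3)  txn=BusRdX  M[L3]=70
step 14: P1: store L3 := 66  ⟶  IMI  (L3)  txn=BusRdX+Flush  M[L3]=94
step 15: P0: load  L2  ⟶  SIS  (L2)  txn=BusRd  M[L2]=90
step 16: P1: store L3 := 6  ⟶  IMI  (L3)  txn=∅  M[L3]=94
step 17: P1: load  L3  ⟶  IMI  (L3)  txn=∅  M[L3]=94
step 18: P0: load  L3  ⟶  SSI  (L3)  txn=BusRd+Flush  M[L3]=6
step 19: P2: load  L5  ⟶  ISS  (L5)  txn=BusRd+Flush  M[L5]=67
step 20: P0: store L0 := 74  ⟶  MII  (L0)  txn=BusRdX+Flush  M[L0]=90
step 21: P2: store L5 := 72  ⟶  IIM  (L5)  txn=BusRdX  M[L5]=67
step 22: P1: load  L1  ⟶  SSI  (L1)  txn=∅  M[L1]=31
step 23: P2: store L5 := 27  ⟶  IIM  (L5)  txn=∅  M[L5]=67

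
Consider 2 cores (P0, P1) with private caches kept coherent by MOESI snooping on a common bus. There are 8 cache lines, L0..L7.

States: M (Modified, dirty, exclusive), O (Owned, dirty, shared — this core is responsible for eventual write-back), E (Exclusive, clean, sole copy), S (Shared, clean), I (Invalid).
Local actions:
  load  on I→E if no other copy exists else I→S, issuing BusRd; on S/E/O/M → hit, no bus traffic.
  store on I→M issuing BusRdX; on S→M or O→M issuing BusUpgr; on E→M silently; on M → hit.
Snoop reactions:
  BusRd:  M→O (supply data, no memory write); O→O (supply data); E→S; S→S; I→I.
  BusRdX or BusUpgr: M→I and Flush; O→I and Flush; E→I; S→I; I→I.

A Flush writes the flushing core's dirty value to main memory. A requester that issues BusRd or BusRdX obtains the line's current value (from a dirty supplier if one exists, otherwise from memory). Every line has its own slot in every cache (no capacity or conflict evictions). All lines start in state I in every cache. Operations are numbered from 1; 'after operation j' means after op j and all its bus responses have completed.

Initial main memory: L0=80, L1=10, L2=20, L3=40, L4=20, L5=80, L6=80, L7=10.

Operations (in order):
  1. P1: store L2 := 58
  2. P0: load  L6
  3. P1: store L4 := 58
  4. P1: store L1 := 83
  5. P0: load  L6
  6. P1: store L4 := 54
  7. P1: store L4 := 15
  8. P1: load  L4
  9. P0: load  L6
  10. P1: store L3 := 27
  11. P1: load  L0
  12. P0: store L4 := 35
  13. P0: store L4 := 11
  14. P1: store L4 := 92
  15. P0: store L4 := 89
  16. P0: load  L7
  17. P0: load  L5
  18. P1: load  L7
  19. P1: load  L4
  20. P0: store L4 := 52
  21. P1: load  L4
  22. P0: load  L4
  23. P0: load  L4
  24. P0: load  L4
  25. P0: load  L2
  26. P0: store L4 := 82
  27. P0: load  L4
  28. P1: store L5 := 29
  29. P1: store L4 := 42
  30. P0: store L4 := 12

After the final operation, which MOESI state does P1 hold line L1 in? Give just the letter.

state = M

step 1: P1: store L2 := 58  ⟶  IM  (L2)  txn=BusRdX  M[L2]=20
step 2: P0: load  L6  ⟶  EI  (L6)  txn=BusRd  M[L6]=80
step 3: P1: store L4 := 58  ⟶  IM  (L4)  txn=BusRdX  M[L4]=20
step 4: P1: store L1 := 83  ⟶  IM  (L1)  txn=BusRdX  M[L1]=10
step 5: P0: load  L6  ⟶  EI  (L6)  txn=∅  M[L6]=80
step 6: P1: store L4 := 54  ⟶  IM  (L4)  txn=∅  M[L4]=20
step 7: P1: store L4 := 15  ⟶  IM  (L4)  txn=∅  M[L4]=20
step 8: P1: load  L4  ⟶  IM  (L4)  txn=∅  M[L4]=20
step 9: P0: load  L6  ⟶  EI  (L6)  txn=∅  M[L6]=80
step 10: P1: store L3 := 27  ⟶  IM  (L3)  txn=BusRdX  M[L3]=40
step 11: P1: load  L0  ⟶  IE  (L0)  txn=BusRd  M[L0]=80
step 12: P0: store L4 := 35  ⟶  MI  (L4)  txn=BusRdX+Flush  M[L4]=15
step 13: P0: store L4 := 11  ⟶  MI  (L4)  txn=∅  M[L4]=15
step 14: P1: store L4 := 92  ⟶  IM  (L4)  txn=BusRdX+Flush  M[L4]=11
step 15: P0: store L4 := 89  ⟶  MI  (L4)  txn=BusRdX+Flush  M[L4]=92
step 16: P0: load  L7  ⟶  EI  (L7)  txn=BusRd  M[L7]=10
step 17: P0: load  L5  ⟶  EI  (L5)  txn=BusRd  M[L5]=80
step 18: P1: load  L7  ⟶  SS  (L7)  txn=BusRd  M[L7]=10
step 19: P1: load  L4  ⟶  OS  (L4)  txn=BusRd  M[L4]=92
step 20: P0: store L4 := 52  ⟶  MI  (L4)  txn=BusUpgr  M[L4]=92
step 21: P1: load  L4  ⟶  OS  (L4)  txn=BusRd  M[L4]=92
step 22: P0: load  L4  ⟶  OS  (L4)  txn=∅  M[L4]=92
step 23: P0: load  L4  ⟶  OS  (L4)  txn=∅  M[L4]=92
step 24: P0: load  L4  ⟶  OS  (L4)  txn=∅  M[L4]=92
step 25: P0: load  L2  ⟶  SO  (L2)  txn=BusRd  M[L2]=20
step 26: P0: store L4 := 82  ⟶  MI  (L4)  txn=BusUpgr  M[L4]=92
step 27: P0: load  L4  ⟶  MI  (L4)  txn=∅  M[L4]=92
step 28: P1: store L5 := 29  ⟶  IM  (L5)  txn=BusRdX  M[L5]=80
step 29: P1: store L4 := 42  ⟶  IM  (L4)  txn=BusRdX+Flush  M[L4]=82
step 30: P0: store L4 := 12  ⟶  MI  (L4)  txn=BusRdX+Flush  M[L4]=42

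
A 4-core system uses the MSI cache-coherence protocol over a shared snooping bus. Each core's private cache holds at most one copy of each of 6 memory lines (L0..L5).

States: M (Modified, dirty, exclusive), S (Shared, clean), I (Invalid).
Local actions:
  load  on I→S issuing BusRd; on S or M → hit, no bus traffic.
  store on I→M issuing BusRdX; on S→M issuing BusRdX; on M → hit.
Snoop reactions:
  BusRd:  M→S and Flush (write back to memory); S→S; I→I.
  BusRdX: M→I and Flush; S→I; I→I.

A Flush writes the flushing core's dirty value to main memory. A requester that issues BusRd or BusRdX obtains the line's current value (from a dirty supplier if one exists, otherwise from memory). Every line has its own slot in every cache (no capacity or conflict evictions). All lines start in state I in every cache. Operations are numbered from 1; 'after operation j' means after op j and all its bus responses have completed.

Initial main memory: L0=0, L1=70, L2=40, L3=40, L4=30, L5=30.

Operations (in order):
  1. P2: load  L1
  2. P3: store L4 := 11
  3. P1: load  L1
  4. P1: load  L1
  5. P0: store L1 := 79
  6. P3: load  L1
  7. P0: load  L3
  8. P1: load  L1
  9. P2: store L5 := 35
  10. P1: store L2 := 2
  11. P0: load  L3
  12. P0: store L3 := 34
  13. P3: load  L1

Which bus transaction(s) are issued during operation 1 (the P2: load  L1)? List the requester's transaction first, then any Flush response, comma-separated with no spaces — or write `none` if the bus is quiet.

bus = BusRd

1. P2: load  L1  bus=[BusRd]  L1: P0=I P1=I P2=S P3=I  mem[L1]=70
2. P3: store L4 := 11  bus=[BusRdX]  L4: P0=I P1=I P2=I P3=M  mem[L4]=30
3. P1: load  L1  bus=[BusRd]  L1: P0=I P1=S P2=S P3=I  mem[L1]=70
4. P1: load  L1  bus=[-]  L1: P0=I P1=S P2=S P3=I  mem[L1]=70
5. P0: store L1 := 79  bus=[BusRdX]  L1: P0=M P1=I P2=I P3=I  mem[L1]=70
6. P3: load  L1  bus=[BusRd,Flush]  L1: P0=S P1=I P2=I P3=S  mem[L1]=79
7. P0: load  L3  bus=[BusRd]  L3: P0=S P1=I P2=I P3=I  mem[L3]=40
8. P1: load  L1  bus=[BusRd]  L1: P0=S P1=S P2=I P3=S  mem[L1]=79
9. P2: store L5 := 35  bus=[BusRdX]  L5: P0=I P1=I P2=M P3=I  mem[L5]=30
10. P1: store L2 := 2  bus=[BusRdX]  L2: P0=I P1=M P2=I P3=I  mem[L2]=40
11. P0: load  L3  bus=[-]  L3: P0=S P1=I P2=I P3=I  mem[L3]=40
12. P0: store L3 := 34  bus=[BusRdX]  L3: P0=M P1=I P2=I P3=I  mem[L3]=40
13. P3: load  L1  bus=[-]  L1: P0=S P1=S P2=I P3=S  mem[L1]=79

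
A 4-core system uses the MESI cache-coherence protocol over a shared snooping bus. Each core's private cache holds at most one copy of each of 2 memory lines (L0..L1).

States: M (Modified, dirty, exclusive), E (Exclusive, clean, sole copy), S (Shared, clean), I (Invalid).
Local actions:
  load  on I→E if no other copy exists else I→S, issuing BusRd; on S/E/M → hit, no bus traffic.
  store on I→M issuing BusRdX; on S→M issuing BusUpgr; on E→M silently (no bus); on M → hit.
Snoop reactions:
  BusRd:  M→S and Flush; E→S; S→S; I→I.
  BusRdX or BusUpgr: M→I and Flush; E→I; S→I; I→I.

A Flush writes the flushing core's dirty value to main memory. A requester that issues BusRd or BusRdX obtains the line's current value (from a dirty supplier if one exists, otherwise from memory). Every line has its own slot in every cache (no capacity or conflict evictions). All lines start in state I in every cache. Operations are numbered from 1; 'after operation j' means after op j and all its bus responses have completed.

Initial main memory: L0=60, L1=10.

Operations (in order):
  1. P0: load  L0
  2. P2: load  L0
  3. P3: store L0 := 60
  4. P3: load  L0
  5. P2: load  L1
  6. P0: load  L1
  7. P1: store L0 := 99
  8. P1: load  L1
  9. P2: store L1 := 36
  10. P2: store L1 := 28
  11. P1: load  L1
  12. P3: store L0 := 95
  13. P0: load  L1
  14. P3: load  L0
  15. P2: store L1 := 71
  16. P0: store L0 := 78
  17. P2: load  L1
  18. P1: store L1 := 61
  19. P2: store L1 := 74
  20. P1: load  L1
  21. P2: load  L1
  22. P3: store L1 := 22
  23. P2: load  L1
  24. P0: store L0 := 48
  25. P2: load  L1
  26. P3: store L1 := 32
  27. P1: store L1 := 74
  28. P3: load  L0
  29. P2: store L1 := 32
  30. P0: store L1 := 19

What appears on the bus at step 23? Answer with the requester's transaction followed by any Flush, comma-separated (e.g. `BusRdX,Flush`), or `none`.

[1] P0: load  L0 | P0:E(60), P1:I, P2:I, P3:I | bus: BusRd
[2] P2: load  L0 | P0:S(60), P1:I, P2:S(60), P3:I | bus: BusRd
[3] P3: store L0 := 60 | P0:I, P1:I, P2:I, P3:M(60) | bus: BusRdX
[4] P3: load  L0 | P0:I, P1:I, P2:I, P3:M(60) | bus: none
[5] P2: load  L1 | P0:I, P1:I, P2:E(10), P3:I | bus: BusRd
[6] P0: load  L1 | P0:S(10), P1:I, P2:S(10), P3:I | bus: BusRd
[7] P1: store L0 := 99 | P0:I, P1:M(99), P2:I, P3:I | bus: BusRdX,Flush
[8] P1: load  L1 | P0:S(10), P1:S(10), P2:S(10), P3:I | bus: BusRd
[9] P2: store L1 := 36 | P0:I, P1:I, P2:M(36), P3:I | bus: BusUpgr
[10] P2: store L1 := 28 | P0:I, P1:I, P2:M(28), P3:I | bus: none
[11] P1: load  L1 | P0:I, P1:S(28), P2:S(28), P3:I | bus: BusRd,Flush
[12] P3: store L0 := 95 | P0:I, P1:I, P2:I, P3:M(95) | bus: BusRdX,Flush
[13] P0: load  L1 | P0:S(28), P1:S(28), P2:S(28), P3:I | bus: BusRd
[14] P3: load  L0 | P0:I, P1:I, P2:I, P3:M(95) | bus: none
[15] P2: store L1 := 71 | P0:I, P1:I, P2:M(71), P3:I | bus: BusUpgr
[16] P0: store L0 := 78 | P0:M(78), P1:I, P2:I, P3:I | bus: BusRdX,Flush
[17] P2: load  L1 | P0:I, P1:I, P2:M(71), P3:I | bus: none
[18] P1: store L1 := 61 | P0:I, P1:M(61), P2:I, P3:I | bus: BusRdX,Flush
[19] P2: store L1 := 74 | P0:I, P1:I, P2:M(74), P3:I | bus: BusRdX,Flush
[20] P1: load  L1 | P0:I, P1:S(74), P2:S(74), P3:I | bus: BusRd,Flush
[21] P2: load  L1 | P0:I, P1:S(74), P2:S(74), P3:I | bus: none
[22] P3: store L1 := 22 | P0:I, P1:I, P2:I, P3:M(22) | bus: BusRdX
[23] P2: load  L1 | P0:I, P1:I, P2:S(22), P3:S(22) | bus: BusRd,Flush
[24] P0: store L0 := 48 | P0:M(48), P1:I, P2:I, P3:I | bus: none
[25] P2: load  L1 | P0:I, P1:I, P2:S(22), P3:S(22) | bus: none
[26] P3: store L1 := 32 | P0:I, P1:I, P2:I, P3:M(32) | bus: BusUpgr
[27] P1: store L1 := 74 | P0:I, P1:M(74), P2:I, P3:I | bus: BusRdX,Flush
[28] P3: load  L0 | P0:S(48), P1:I, P2:I, P3:S(48) | bus: BusRd,Flush
[29] P2: store L1 := 32 | P0:I, P1:I, P2:M(32), P3:I | bus: BusRdX,Flush
[30] P0: store L1 := 19 | P0:M(19), P1:I, P2:I, P3:I | bus: BusRdX,Flush

bus = BusRd,Flush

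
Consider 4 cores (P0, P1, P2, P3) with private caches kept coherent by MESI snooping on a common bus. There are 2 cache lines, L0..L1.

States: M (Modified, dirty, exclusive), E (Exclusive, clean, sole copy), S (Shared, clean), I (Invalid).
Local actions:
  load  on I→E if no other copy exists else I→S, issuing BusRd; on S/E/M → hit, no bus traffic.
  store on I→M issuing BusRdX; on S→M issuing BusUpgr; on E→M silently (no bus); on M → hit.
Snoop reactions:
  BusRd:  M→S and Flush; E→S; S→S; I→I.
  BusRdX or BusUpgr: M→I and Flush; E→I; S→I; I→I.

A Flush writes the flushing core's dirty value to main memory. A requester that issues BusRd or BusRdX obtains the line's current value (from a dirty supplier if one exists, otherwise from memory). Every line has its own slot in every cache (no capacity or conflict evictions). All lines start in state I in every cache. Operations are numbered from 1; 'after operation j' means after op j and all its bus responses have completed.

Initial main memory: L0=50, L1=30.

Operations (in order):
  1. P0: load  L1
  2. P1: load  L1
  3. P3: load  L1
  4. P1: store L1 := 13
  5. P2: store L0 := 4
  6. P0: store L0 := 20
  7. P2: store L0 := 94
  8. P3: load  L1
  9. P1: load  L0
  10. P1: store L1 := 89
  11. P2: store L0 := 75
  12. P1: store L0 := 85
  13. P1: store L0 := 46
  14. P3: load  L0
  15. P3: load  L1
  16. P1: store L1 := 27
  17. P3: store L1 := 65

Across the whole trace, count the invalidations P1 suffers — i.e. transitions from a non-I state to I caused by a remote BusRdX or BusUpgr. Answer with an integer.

invalidations = 2

  op1 P0: load  L1 → E/I/I/I on L1; bus BusRd; mem=30
  op2 P1: load  L1 → S/S/I/I on L1; bus BusRd; mem=30
  op3 P3: load  L1 → S/S/I/S on L1; bus BusRd; mem=30
  op4 P1: store L1 := 13 → I/M/I/I on L1; bus BusUpgr; mem=30
  op5 P2: store L0 := 4 → I/I/M/I on L0; bus BusRdX; mem=50
  op6 P0: store L0 := 20 → M/I/I/I on L0; bus BusRdX Flush; mem=4
  op7 P2: store L0 := 94 → I/I/M/I on L0; bus BusRdX Flush; mem=20
  op8 P3: load  L1 → I/S/I/S on L1; bus BusRd Flush; mem=13
  op9 P1: load  L0 → I/S/S/I on L0; bus BusRd Flush; mem=94
  op10 P1: store L1 := 89 → I/M/I/I on L1; bus BusUpgr; mem=13
  op11 P2: store L0 := 75 → I/I/M/I on L0; bus BusUpgr; mem=94
  op12 P1: store L0 := 85 → I/M/I/I on L0; bus BusRdX Flush; mem=75
  op13 P1: store L0 := 46 → I/M/I/I on L0; bus (none); mem=75
  op14 P3: load  L0 → I/S/I/S on L0; bus BusRd Flush; mem=46
  op15 P3: load  L1 → I/S/I/S on L1; bus BusRd Flush; mem=89
  op16 P1: store L1 := 27 → I/M/I/I on L1; bus BusUpgr; mem=89
  op17 P3: store L1 := 65 → I/I/I/M on L1; bus BusRdX Flush; mem=27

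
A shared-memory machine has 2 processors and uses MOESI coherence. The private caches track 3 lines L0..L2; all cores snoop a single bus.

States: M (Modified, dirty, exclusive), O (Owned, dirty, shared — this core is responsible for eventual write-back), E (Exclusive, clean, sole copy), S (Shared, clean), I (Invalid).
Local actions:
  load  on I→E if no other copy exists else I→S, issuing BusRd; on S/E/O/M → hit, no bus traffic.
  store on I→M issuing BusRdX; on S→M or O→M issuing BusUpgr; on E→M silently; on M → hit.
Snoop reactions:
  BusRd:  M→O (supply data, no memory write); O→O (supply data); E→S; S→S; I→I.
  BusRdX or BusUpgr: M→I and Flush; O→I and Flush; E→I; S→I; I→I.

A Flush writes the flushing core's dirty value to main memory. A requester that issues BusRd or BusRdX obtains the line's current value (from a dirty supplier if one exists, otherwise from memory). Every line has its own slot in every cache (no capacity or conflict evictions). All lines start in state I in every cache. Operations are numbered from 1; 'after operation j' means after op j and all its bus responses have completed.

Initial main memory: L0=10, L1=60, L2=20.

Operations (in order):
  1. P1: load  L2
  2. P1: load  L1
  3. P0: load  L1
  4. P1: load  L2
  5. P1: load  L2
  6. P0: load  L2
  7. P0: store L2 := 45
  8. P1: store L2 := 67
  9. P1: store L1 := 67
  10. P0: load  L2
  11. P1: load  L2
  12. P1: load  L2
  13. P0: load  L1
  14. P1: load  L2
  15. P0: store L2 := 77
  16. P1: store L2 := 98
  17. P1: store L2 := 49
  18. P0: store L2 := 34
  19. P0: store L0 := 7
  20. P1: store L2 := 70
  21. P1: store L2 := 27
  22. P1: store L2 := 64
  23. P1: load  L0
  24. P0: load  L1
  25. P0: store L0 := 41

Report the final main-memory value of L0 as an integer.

memory[L0] = 10

  op1 P1: load  L2 → I/E on L2; bus BusRd; mem=20
  op2 P1: load  L1 → I/E on L1; bus BusRd; mem=60
  op3 P0: load  L1 → S/S on L1; bus BusRd; mem=60
  op4 P1: load  L2 → I/E on L2; bus (none); mem=20
  op5 P1: load  L2 → I/E on L2; bus (none); mem=20
  op6 P0: load  L2 → S/S on L2; bus BusRd; mem=20
  op7 P0: store L2 := 45 → M/I on L2; bus BusUpgr; mem=20
  op8 P1: store L2 := 67 → I/M on L2; bus BusRdX Flush; mem=45
  op9 P1: store L1 := 67 → I/M on L1; bus BusUpgr; mem=60
  op10 P0: load  L2 → S/O on L2; bus BusRd; mem=45
  op11 P1: load  L2 → S/O on L2; bus (none); mem=45
  op12 P1: load  L2 → S/O on L2; bus (none); mem=45
  op13 P0: load  L1 → S/O on L1; bus BusRd; mem=60
  op14 P1: load  L2 → S/O on L2; bus (none); mem=45
  op15 P0: store L2 := 77 → M/I on L2; bus BusUpgr Flush; mem=67
  op16 P1: store L2 := 98 → I/M on L2; bus BusRdX Flush; mem=77
  op17 P1: store L2 := 49 → I/M on L2; bus (none); mem=77
  op18 P0: store L2 := 34 → M/I on L2; bus BusRdX Flush; mem=49
  op19 P0: store L0 := 7 → M/I on L0; bus BusRdX; mem=10
  op20 P1: store L2 := 70 → I/M on L2; bus BusRdX Flush; mem=34
  op21 P1: store L2 := 27 → I/M on L2; bus (none); mem=34
  op22 P1: store L2 := 64 → I/M on L2; bus (none); mem=34
  op23 P1: load  L0 → O/S on L0; bus BusRd; mem=10
  op24 P0: load  L1 → S/O on L1; bus (none); mem=60
  op25 P0: store L0 := 41 → M/I on L0; bus BusUpgr; mem=10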